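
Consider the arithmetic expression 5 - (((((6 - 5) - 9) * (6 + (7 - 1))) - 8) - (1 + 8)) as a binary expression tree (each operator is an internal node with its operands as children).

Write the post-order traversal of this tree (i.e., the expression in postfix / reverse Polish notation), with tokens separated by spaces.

Post-order on an expression tree gives postfix notation: for each operator, emit left operand, right operand, then the operator.

5 6 5 - 9 - 6 7 1 - + * 8 - 1 8 + - -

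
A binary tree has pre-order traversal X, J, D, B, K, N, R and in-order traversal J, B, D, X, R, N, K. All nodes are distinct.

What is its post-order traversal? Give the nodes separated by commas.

The first element of pre-order is the root; it splits in-order into left and right subtrees.
Root X: left subtree has 3 nodes {J, B, D}, right has 3 {R, N, K}.
  Root J: left subtree has 0 nodes { }, right has 2 {B, D}.
    Root D: left subtree has 1 node {B}, right has 0 { }.
  Root K: left subtree has 2 nodes {R, N}, right has 0 { }.
    Root N: left subtree has 1 node {R}, right has 0 { }.

B, D, J, R, N, K, X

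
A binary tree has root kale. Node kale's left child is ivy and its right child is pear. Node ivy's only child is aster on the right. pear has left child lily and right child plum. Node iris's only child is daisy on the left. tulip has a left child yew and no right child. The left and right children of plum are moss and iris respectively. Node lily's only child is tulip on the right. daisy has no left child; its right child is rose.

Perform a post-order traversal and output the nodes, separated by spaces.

aster ivy yew tulip lily moss rose daisy iris plum pear kale

Post-order visits the left subtree, then the right subtree, then the node.
At kale: go left to ivy.
  At ivy: no left child.
  At ivy: go right to aster.
    aster is a leaf — visit aster.
  Visit ivy.
At kale: go right to pear.
  At pear: go left to lily.
    At lily: no left child.
    At lily: go right to tulip.
      At tulip: go left to yew.
        yew is a leaf — visit yew.
      At tulip: no right child.
      Visit tulip.
    Visit lily.
  At pear: go right to plum.
    At plum: go left to moss.
      moss is a leaf — visit moss.
    At plum: go right to iris.
      At iris: go left to daisy.
        At daisy: no left child.
        At daisy: go right to rose.
          rose is a leaf — visit rose.
        Visit daisy.
      At iris: no right child.
      Visit iris.
    Visit plum.
  Visit pear.
Visit kale.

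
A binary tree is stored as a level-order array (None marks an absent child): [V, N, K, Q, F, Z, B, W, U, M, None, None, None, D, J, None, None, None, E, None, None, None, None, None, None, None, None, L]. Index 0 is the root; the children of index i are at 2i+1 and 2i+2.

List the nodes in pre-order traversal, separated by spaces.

Pre-order visits the node, then its left subtree, then its right subtree.
Visit V.
At V: go left to N.
  Visit N.
  At N: go left to Q.
    Visit Q.
    At Q: go left to W.
      W is a leaf — visit W.
    At Q: go right to U.
      Visit U.
      At U: no left child.
      At U: go right to E.
        E is a leaf — visit E.
  At N: go right to F.
    Visit F.
    At F: go left to M.
      M is a leaf — visit M.
    At F: no right child.
At V: go right to K.
  Visit K.
  At K: go left to Z.
    Z is a leaf — visit Z.
  At K: go right to B.
    Visit B.
    At B: go left to D.
      Visit D.
      At D: go left to L.
        L is a leaf — visit L.
      At D: no right child.
    At B: go right to J.
      J is a leaf — visit J.

V N Q W U E F M K Z B D L J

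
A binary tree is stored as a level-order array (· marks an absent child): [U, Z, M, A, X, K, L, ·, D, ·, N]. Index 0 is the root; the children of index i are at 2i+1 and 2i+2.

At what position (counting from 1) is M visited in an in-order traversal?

In-order visits the left subtree, then the node, then the right subtree.
At U: go left to Z.
  At Z: go left to A.
    At A: no left child.
    Visit A.
    At A: go right to D.
      D is a leaf — visit D.
  Visit Z.
  At Z: go right to X.
    At X: no left child.
    Visit X.
    At X: go right to N.
      N is a leaf — visit N.
Visit U.
At U: go right to M.
  At M: go left to K.
    K is a leaf — visit K.
  Visit M.
  At M: go right to L.
    L is a leaf — visit L.
Full in-order sequence: A, D, Z, X, N, U, K, M, L.

8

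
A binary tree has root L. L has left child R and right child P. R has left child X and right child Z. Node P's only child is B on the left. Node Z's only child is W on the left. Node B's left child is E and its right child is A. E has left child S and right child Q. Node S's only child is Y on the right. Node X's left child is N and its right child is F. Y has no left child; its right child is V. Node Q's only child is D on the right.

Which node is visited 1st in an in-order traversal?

N

In-order visits the left subtree, then the node, then the right subtree.
At L: go left to R.
  At R: go left to X.
    At X: go left to N.
      N is a leaf — visit N.
    Visit X.
    At X: go right to F.
      F is a leaf — visit F.
  Visit R.
  At R: go right to Z.
    At Z: go left to W.
      W is a leaf — visit W.
    Visit Z.
    At Z: no right child.
Visit L.
At L: go right to P.
  At P: go left to B.
    At B: go left to E.
      At E: go left to S.
        At S: no left child.
        Visit S.
        At S: go right to Y.
          At Y: no left child.
          Visit Y.
          At Y: go right to V.
            V is a leaf — visit V.
      Visit E.
      At E: go right to Q.
        At Q: no left child.
        Visit Q.
        At Q: go right to D.
          D is a leaf — visit D.
    Visit B.
    At B: go right to A.
      A is a leaf — visit A.
  Visit P.
  At P: no right child.
Full in-order sequence: N, X, F, R, W, Z, L, S, Y, V, E, Q, D, B, A, P.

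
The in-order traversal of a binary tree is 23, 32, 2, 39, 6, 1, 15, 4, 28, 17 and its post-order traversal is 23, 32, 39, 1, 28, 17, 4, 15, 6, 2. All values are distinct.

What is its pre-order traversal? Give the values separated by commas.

2, 32, 23, 6, 39, 15, 1, 4, 17, 28

The last element of post-order is the root; it splits in-order into left and right subtrees.
Root 2: left subtree has 2 nodes {23, 32}, right has 7 {39, 6, 1, 15, 4, 28, 17}.
  Root 32: left subtree has 1 node {23}, right has 0 { }.
  Root 6: left subtree has 1 node {39}, right has 5 {1, 15, 4, 28, 17}.
    Root 15: left subtree has 1 node {1}, right has 3 {4, 28, 17}.
      Root 4: left subtree has 0 nodes { }, right has 2 {28, 17}.
        Root 17: left subtree has 1 node {28}, right has 0 { }.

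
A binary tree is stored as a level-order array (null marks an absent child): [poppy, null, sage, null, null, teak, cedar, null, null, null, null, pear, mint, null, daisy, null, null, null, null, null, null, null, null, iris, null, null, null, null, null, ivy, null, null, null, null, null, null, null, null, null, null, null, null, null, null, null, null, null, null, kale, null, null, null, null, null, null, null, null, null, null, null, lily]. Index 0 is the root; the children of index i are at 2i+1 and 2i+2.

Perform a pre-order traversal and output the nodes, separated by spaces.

Pre-order visits the node, then its left subtree, then its right subtree.
Visit poppy.
At poppy: no left child.
At poppy: go right to sage.
  Visit sage.
  At sage: go left to teak.
    Visit teak.
    At teak: go left to pear.
      Visit pear.
      At pear: go left to iris.
        Visit iris.
        At iris: no left child.
        At iris: go right to kale.
          kale is a leaf — visit kale.
      At pear: no right child.
    At teak: go right to mint.
      mint is a leaf — visit mint.
  At sage: go right to cedar.
    Visit cedar.
    At cedar: no left child.
    At cedar: go right to daisy.
      Visit daisy.
      At daisy: go left to ivy.
        Visit ivy.
        At ivy: no left child.
        At ivy: go right to lily.
          lily is a leaf — visit lily.
      At daisy: no right child.

poppy sage teak pear iris kale mint cedar daisy ivy lily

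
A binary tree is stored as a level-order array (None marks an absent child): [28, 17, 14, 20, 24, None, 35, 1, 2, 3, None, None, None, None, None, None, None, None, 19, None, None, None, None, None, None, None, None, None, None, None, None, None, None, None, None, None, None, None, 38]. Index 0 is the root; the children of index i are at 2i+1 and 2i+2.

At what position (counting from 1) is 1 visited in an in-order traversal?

In-order visits the left subtree, then the node, then the right subtree.
At 28: go left to 17.
  At 17: go left to 20.
    At 20: go left to 1.
      1 is a leaf — visit 1.
    Visit 20.
    At 20: go right to 2.
      At 2: no left child.
      Visit 2.
      At 2: go right to 19.
        At 19: no left child.
        Visit 19.
        At 19: go right to 38.
          38 is a leaf — visit 38.
  Visit 17.
  At 17: go right to 24.
    At 24: go left to 3.
      3 is a leaf — visit 3.
    Visit 24.
    At 24: no right child.
Visit 28.
At 28: go right to 14.
  At 14: no left child.
  Visit 14.
  At 14: go right to 35.
    35 is a leaf — visit 35.
Full in-order sequence: 1, 20, 2, 19, 38, 17, 3, 24, 28, 14, 35.

1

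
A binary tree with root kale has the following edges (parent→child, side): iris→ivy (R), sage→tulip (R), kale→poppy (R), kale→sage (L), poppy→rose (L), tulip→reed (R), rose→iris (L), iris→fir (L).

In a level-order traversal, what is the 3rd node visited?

poppy

Level-order visits nodes level by level from the root, left to right within each level.
Level 0: kale
Level 1: sage, poppy
Level 2: tulip, rose
Level 3: reed, iris
Level 4: fir, ivy
Full level-order sequence: kale, sage, poppy, tulip, rose, reed, iris, fir, ivy.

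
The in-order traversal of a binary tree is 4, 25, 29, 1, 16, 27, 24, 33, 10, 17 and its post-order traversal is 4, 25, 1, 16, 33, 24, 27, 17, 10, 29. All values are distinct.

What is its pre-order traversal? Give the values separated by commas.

The last element of post-order is the root; it splits in-order into left and right subtrees.
Root 29: left subtree has 2 nodes {4, 25}, right has 7 {1, 16, 27, 24, 33, 10, 17}.
  Root 25: left subtree has 1 node {4}, right has 0 { }.
  Root 10: left subtree has 5 nodes {1, 16, 27, 24, 33}, right has 1 {17}.
    Root 27: left subtree has 2 nodes {1, 16}, right has 2 {24, 33}.
      Root 16: left subtree has 1 node {1}, right has 0 { }.
      Root 24: left subtree has 0 nodes { }, right has 1 {33}.

29, 25, 4, 10, 27, 16, 1, 24, 33, 17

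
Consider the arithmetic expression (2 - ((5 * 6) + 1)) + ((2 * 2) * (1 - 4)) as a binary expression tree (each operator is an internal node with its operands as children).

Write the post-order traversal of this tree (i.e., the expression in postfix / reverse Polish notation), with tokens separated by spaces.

2 5 6 * 1 + - 2 2 * 1 4 - * +

Post-order on an expression tree gives postfix notation: for each operator, emit left operand, right operand, then the operator.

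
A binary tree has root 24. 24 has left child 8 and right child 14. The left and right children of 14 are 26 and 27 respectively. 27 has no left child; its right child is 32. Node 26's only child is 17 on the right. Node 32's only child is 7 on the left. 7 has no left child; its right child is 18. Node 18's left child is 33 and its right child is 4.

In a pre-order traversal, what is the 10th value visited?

33

Pre-order visits the node, then its left subtree, then its right subtree.
Visit 24.
At 24: go left to 8.
  8 is a leaf — visit 8.
At 24: go right to 14.
  Visit 14.
  At 14: go left to 26.
    Visit 26.
    At 26: no left child.
    At 26: go right to 17.
      17 is a leaf — visit 17.
  At 14: go right to 27.
    Visit 27.
    At 27: no left child.
    At 27: go right to 32.
      Visit 32.
      At 32: go left to 7.
        Visit 7.
        At 7: no left child.
        At 7: go right to 18.
          Visit 18.
          At 18: go left to 33.
            33 is a leaf — visit 33.
          At 18: go right to 4.
            4 is a leaf — visit 4.
      At 32: no right child.
Full pre-order sequence: 24, 8, 14, 26, 17, 27, 32, 7, 18, 33, 4.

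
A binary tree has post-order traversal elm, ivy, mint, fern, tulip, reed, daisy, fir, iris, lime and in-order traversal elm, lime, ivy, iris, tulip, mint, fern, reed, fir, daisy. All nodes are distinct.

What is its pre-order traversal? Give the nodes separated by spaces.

lime elm iris ivy fir reed tulip fern mint daisy

The last element of post-order is the root; it splits in-order into left and right subtrees.
Root lime: left subtree has 1 node {elm}, right has 8 {ivy, iris, tulip, mint, fern, reed, fir, daisy}.
  Root iris: left subtree has 1 node {ivy}, right has 6 {tulip, mint, fern, reed, fir, daisy}.
    Root fir: left subtree has 4 nodes {tulip, mint, fern, reed}, right has 1 {daisy}.
      Root reed: left subtree has 3 nodes {tulip, mint, fern}, right has 0 { }.
        Root tulip: left subtree has 0 nodes { }, right has 2 {mint, fern}.
          Root fern: left subtree has 1 node {mint}, right has 0 { }.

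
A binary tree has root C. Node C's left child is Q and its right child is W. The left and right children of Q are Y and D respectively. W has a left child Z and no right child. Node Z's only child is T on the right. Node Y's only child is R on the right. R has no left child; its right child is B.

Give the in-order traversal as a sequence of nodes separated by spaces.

In-order visits the left subtree, then the node, then the right subtree.
At C: go left to Q.
  At Q: go left to Y.
    At Y: no left child.
    Visit Y.
    At Y: go right to R.
      At R: no left child.
      Visit R.
      At R: go right to B.
        B is a leaf — visit B.
  Visit Q.
  At Q: go right to D.
    D is a leaf — visit D.
Visit C.
At C: go right to W.
  At W: go left to Z.
    At Z: no left child.
    Visit Z.
    At Z: go right to T.
      T is a leaf — visit T.
  Visit W.
  At W: no right child.

Y R B Q D C Z T W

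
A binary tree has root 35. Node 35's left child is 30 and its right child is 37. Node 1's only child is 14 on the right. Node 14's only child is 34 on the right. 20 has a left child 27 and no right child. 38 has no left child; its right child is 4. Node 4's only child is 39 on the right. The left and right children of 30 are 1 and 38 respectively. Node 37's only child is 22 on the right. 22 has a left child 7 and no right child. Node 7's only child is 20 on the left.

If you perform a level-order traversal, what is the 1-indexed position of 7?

9

Level-order visits nodes level by level from the root, left to right within each level.
Level 0: 35
Level 1: 30, 37
Level 2: 1, 38, 22
Level 3: 14, 4, 7
Level 4: 34, 39, 20
Level 5: 27
Full level-order sequence: 35, 30, 37, 1, 38, 22, 14, 4, 7, 34, 39, 20, 27.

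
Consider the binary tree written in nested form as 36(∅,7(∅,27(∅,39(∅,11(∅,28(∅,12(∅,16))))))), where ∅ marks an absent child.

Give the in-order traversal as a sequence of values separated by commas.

36, 7, 27, 39, 11, 28, 12, 16

In-order visits the left subtree, then the node, then the right subtree.
At 36: no left child.
Visit 36.
At 36: go right to 7.
  At 7: no left child.
  Visit 7.
  At 7: go right to 27.
    At 27: no left child.
    Visit 27.
    At 27: go right to 39.
      At 39: no left child.
      Visit 39.
      At 39: go right to 11.
        At 11: no left child.
        Visit 11.
        At 11: go right to 28.
          At 28: no left child.
          Visit 28.
          At 28: go right to 12.
            At 12: no left child.
            Visit 12.
            At 12: go right to 16.
              16 is a leaf — visit 16.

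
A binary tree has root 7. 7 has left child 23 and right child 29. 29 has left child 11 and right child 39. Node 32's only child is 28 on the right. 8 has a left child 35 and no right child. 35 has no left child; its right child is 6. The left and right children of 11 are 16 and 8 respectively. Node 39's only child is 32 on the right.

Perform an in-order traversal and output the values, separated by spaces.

In-order visits the left subtree, then the node, then the right subtree.
At 7: go left to 23.
  23 is a leaf — visit 23.
Visit 7.
At 7: go right to 29.
  At 29: go left to 11.
    At 11: go left to 16.
      16 is a leaf — visit 16.
    Visit 11.
    At 11: go right to 8.
      At 8: go left to 35.
        At 35: no left child.
        Visit 35.
        At 35: go right to 6.
          6 is a leaf — visit 6.
      Visit 8.
      At 8: no right child.
  Visit 29.
  At 29: go right to 39.
    At 39: no left child.
    Visit 39.
    At 39: go right to 32.
      At 32: no left child.
      Visit 32.
      At 32: go right to 28.
        28 is a leaf — visit 28.

23 7 16 11 35 6 8 29 39 32 28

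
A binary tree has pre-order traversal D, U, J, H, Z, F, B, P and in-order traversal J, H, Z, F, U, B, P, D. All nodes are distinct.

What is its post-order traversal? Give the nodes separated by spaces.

The first element of pre-order is the root; it splits in-order into left and right subtrees.
Root D: left subtree has 7 nodes {J, H, Z, F, U, B, P}, right has 0 { }.
  Root U: left subtree has 4 nodes {J, H, Z, F}, right has 2 {B, P}.
    Root J: left subtree has 0 nodes { }, right has 3 {H, Z, F}.
      Root H: left subtree has 0 nodes { }, right has 2 {Z, F}.
        Root Z: left subtree has 0 nodes { }, right has 1 {F}.
    Root B: left subtree has 0 nodes { }, right has 1 {P}.

F Z H J P B U D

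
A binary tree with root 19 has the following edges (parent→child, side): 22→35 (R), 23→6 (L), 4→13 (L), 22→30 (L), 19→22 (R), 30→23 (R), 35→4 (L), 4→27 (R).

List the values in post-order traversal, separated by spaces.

6 23 30 13 27 4 35 22 19

Post-order visits the left subtree, then the right subtree, then the node.
At 19: no left child.
At 19: go right to 22.
  At 22: go left to 30.
    At 30: no left child.
    At 30: go right to 23.
      At 23: go left to 6.
        6 is a leaf — visit 6.
      At 23: no right child.
      Visit 23.
    Visit 30.
  At 22: go right to 35.
    At 35: go left to 4.
      At 4: go left to 13.
        13 is a leaf — visit 13.
      At 4: go right to 27.
        27 is a leaf — visit 27.
      Visit 4.
    At 35: no right child.
    Visit 35.
  Visit 22.
Visit 19.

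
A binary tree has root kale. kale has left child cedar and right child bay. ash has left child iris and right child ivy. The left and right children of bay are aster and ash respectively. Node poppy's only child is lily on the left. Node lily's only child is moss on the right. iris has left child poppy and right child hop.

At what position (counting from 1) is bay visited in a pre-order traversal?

3

Pre-order visits the node, then its left subtree, then its right subtree.
Visit kale.
At kale: go left to cedar.
  cedar is a leaf — visit cedar.
At kale: go right to bay.
  Visit bay.
  At bay: go left to aster.
    aster is a leaf — visit aster.
  At bay: go right to ash.
    Visit ash.
    At ash: go left to iris.
      Visit iris.
      At iris: go left to poppy.
        Visit poppy.
        At poppy: go left to lily.
          Visit lily.
          At lily: no left child.
          At lily: go right to moss.
            moss is a leaf — visit moss.
        At poppy: no right child.
      At iris: go right to hop.
        hop is a leaf — visit hop.
    At ash: go right to ivy.
      ivy is a leaf — visit ivy.
Full pre-order sequence: kale, cedar, bay, aster, ash, iris, poppy, lily, moss, hop, ivy.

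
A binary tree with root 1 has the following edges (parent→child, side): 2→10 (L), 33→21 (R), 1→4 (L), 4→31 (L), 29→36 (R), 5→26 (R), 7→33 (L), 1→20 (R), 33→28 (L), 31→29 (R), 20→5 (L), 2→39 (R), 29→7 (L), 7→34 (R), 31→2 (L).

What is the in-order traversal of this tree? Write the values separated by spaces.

In-order visits the left subtree, then the node, then the right subtree.
At 1: go left to 4.
  At 4: go left to 31.
    At 31: go left to 2.
      At 2: go left to 10.
        10 is a leaf — visit 10.
      Visit 2.
      At 2: go right to 39.
        39 is a leaf — visit 39.
    Visit 31.
    At 31: go right to 29.
      At 29: go left to 7.
        At 7: go left to 33.
          At 33: go left to 28.
            28 is a leaf — visit 28.
          Visit 33.
          At 33: go right to 21.
            21 is a leaf — visit 21.
        Visit 7.
        At 7: go right to 34.
          34 is a leaf — visit 34.
      Visit 29.
      At 29: go right to 36.
        36 is a leaf — visit 36.
  Visit 4.
  At 4: no right child.
Visit 1.
At 1: go right to 20.
  At 20: go left to 5.
    At 5: no left child.
    Visit 5.
    At 5: go right to 26.
      26 is a leaf — visit 26.
  Visit 20.
  At 20: no right child.

10 2 39 31 28 33 21 7 34 29 36 4 1 5 26 20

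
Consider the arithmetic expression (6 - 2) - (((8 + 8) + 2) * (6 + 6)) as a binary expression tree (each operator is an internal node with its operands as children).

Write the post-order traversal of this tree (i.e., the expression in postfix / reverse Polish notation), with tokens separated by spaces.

6 2 - 8 8 + 2 + 6 6 + * -

Post-order on an expression tree gives postfix notation: for each operator, emit left operand, right operand, then the operator.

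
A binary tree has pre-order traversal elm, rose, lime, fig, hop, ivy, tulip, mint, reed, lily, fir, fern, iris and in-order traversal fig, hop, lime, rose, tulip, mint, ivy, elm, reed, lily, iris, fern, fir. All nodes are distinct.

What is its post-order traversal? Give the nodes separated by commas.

The first element of pre-order is the root; it splits in-order into left and right subtrees.
Root elm: left subtree has 7 nodes {fig, hop, lime, rose, tulip, mint, ivy}, right has 5 {reed, lily, iris, fern, fir}.
  Root rose: left subtree has 3 nodes {fig, hop, lime}, right has 3 {tulip, mint, ivy}.
    Root lime: left subtree has 2 nodes {fig, hop}, right has 0 { }.
      Root fig: left subtree has 0 nodes { }, right has 1 {hop}.
    Root ivy: left subtree has 2 nodes {tulip, mint}, right has 0 { }.
      Root tulip: left subtree has 0 nodes { }, right has 1 {mint}.
  Root reed: left subtree has 0 nodes { }, right has 4 {lily, iris, fern, fir}.
    Root lily: left subtree has 0 nodes { }, right has 3 {iris, fern, fir}.
      Root fir: left subtree has 2 nodes {iris, fern}, right has 0 { }.
        Root fern: left subtree has 1 node {iris}, right has 0 { }.

hop, fig, lime, mint, tulip, ivy, rose, iris, fern, fir, lily, reed, elm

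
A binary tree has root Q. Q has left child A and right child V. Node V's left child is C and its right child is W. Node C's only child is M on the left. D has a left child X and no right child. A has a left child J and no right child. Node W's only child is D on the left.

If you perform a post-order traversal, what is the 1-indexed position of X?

Post-order visits the left subtree, then the right subtree, then the node.
At Q: go left to A.
  At A: go left to J.
    J is a leaf — visit J.
  At A: no right child.
  Visit A.
At Q: go right to V.
  At V: go left to C.
    At C: go left to M.
      M is a leaf — visit M.
    At C: no right child.
    Visit C.
  At V: go right to W.
    At W: go left to D.
      At D: go left to X.
        X is a leaf — visit X.
      At D: no right child.
      Visit D.
    At W: no right child.
    Visit W.
  Visit V.
Visit Q.
Full post-order sequence: J, A, M, C, X, D, W, V, Q.

5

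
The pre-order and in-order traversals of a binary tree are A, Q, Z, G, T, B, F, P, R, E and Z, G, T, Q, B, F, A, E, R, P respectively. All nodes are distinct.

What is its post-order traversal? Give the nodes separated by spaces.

T G Z F B Q E R P A

The first element of pre-order is the root; it splits in-order into left and right subtrees.
Root A: left subtree has 6 nodes {Z, G, T, Q, B, F}, right has 3 {E, R, P}.
  Root Q: left subtree has 3 nodes {Z, G, T}, right has 2 {B, F}.
    Root Z: left subtree has 0 nodes { }, right has 2 {G, T}.
      Root G: left subtree has 0 nodes { }, right has 1 {T}.
    Root B: left subtree has 0 nodes { }, right has 1 {F}.
  Root P: left subtree has 2 nodes {E, R}, right has 0 { }.
    Root R: left subtree has 1 node {E}, right has 0 { }.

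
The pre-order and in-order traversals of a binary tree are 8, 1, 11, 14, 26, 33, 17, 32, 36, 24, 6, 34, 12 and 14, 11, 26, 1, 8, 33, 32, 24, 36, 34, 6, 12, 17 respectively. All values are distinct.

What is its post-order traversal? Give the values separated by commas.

The first element of pre-order is the root; it splits in-order into left and right subtrees.
Root 8: left subtree has 4 nodes {14, 11, 26, 1}, right has 8 {33, 32, 24, 36, 34, 6, 12, 17}.
  Root 1: left subtree has 3 nodes {14, 11, 26}, right has 0 { }.
    Root 11: left subtree has 1 node {14}, right has 1 {26}.
  Root 33: left subtree has 0 nodes { }, right has 7 {32, 24, 36, 34, 6, 12, 17}.
    Root 17: left subtree has 6 nodes {32, 24, 36, 34, 6, 12}, right has 0 { }.
      Root 32: left subtree has 0 nodes { }, right has 5 {24, 36, 34, 6, 12}.
        Root 36: left subtree has 1 node {24}, right has 3 {34, 6, 12}.
          Root 6: left subtree has 1 node {34}, right has 1 {12}.

14, 26, 11, 1, 24, 34, 12, 6, 36, 32, 17, 33, 8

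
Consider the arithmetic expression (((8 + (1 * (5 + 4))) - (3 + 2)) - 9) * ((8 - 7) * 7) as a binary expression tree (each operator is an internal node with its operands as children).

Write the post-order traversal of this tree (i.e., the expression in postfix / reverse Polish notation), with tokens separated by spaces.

8 1 5 4 + * + 3 2 + - 9 - 8 7 - 7 * *

Post-order on an expression tree gives postfix notation: for each operator, emit left operand, right operand, then the operator.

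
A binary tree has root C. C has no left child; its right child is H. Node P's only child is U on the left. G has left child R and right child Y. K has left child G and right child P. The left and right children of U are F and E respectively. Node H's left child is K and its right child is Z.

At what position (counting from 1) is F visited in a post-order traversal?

Post-order visits the left subtree, then the right subtree, then the node.
At C: no left child.
At C: go right to H.
  At H: go left to K.
    At K: go left to G.
      At G: go left to R.
        R is a leaf — visit R.
      At G: go right to Y.
        Y is a leaf — visit Y.
      Visit G.
    At K: go right to P.
      At P: go left to U.
        At U: go left to F.
          F is a leaf — visit F.
        At U: go right to E.
          E is a leaf — visit E.
        Visit U.
      At P: no right child.
      Visit P.
    Visit K.
  At H: go right to Z.
    Z is a leaf — visit Z.
  Visit H.
Visit C.
Full post-order sequence: R, Y, G, F, E, U, P, K, Z, H, C.

4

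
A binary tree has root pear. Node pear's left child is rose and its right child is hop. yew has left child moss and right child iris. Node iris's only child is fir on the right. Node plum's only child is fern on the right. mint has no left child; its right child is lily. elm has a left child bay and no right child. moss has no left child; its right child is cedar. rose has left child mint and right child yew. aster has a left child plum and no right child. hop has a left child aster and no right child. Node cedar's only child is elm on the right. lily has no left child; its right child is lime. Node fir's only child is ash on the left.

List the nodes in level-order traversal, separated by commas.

Level-order visits nodes level by level from the root, left to right within each level.
Level 0: pear
Level 1: rose, hop
Level 2: mint, yew, aster
Level 3: lily, moss, iris, plum
Level 4: lime, cedar, fir, fern
Level 5: elm, ash
Level 6: bay

pear, rose, hop, mint, yew, aster, lily, moss, iris, plum, lime, cedar, fir, fern, elm, ash, bay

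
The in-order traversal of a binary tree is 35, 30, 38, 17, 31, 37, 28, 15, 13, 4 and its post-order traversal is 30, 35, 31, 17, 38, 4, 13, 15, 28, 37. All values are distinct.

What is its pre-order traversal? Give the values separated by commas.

The last element of post-order is the root; it splits in-order into left and right subtrees.
Root 37: left subtree has 5 nodes {35, 30, 38, 17, 31}, right has 4 {28, 15, 13, 4}.
  Root 38: left subtree has 2 nodes {35, 30}, right has 2 {17, 31}.
    Root 35: left subtree has 0 nodes { }, right has 1 {30}.
    Root 17: left subtree has 0 nodes { }, right has 1 {31}.
  Root 28: left subtree has 0 nodes { }, right has 3 {15, 13, 4}.
    Root 15: left subtree has 0 nodes { }, right has 2 {13, 4}.
      Root 13: left subtree has 0 nodes { }, right has 1 {4}.

37, 38, 35, 30, 17, 31, 28, 15, 13, 4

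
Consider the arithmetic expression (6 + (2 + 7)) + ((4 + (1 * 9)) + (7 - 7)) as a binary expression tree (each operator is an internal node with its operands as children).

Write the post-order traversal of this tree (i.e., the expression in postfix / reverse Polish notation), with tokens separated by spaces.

6 2 7 + + 4 1 9 * + 7 7 - + +

Post-order on an expression tree gives postfix notation: for each operator, emit left operand, right operand, then the operator.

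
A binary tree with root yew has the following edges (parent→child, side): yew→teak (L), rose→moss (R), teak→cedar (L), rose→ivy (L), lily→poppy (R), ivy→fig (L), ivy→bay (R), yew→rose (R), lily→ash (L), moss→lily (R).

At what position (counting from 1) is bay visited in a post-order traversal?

Post-order visits the left subtree, then the right subtree, then the node.
At yew: go left to teak.
  At teak: go left to cedar.
    cedar is a leaf — visit cedar.
  At teak: no right child.
  Visit teak.
At yew: go right to rose.
  At rose: go left to ivy.
    At ivy: go left to fig.
      fig is a leaf — visit fig.
    At ivy: go right to bay.
      bay is a leaf — visit bay.
    Visit ivy.
  At rose: go right to moss.
    At moss: no left child.
    At moss: go right to lily.
      At lily: go left to ash.
        ash is a leaf — visit ash.
      At lily: go right to poppy.
        poppy is a leaf — visit poppy.
      Visit lily.
    Visit moss.
  Visit rose.
Visit yew.
Full post-order sequence: cedar, teak, fig, bay, ivy, ash, poppy, lily, moss, rose, yew.

4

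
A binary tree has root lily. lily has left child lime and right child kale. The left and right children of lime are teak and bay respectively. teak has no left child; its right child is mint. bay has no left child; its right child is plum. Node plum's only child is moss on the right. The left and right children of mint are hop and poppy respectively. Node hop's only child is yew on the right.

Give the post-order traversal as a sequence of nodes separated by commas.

Post-order visits the left subtree, then the right subtree, then the node.
At lily: go left to lime.
  At lime: go left to teak.
    At teak: no left child.
    At teak: go right to mint.
      At mint: go left to hop.
        At hop: no left child.
        At hop: go right to yew.
          yew is a leaf — visit yew.
        Visit hop.
      At mint: go right to poppy.
        poppy is a leaf — visit poppy.
      Visit mint.
    Visit teak.
  At lime: go right to bay.
    At bay: no left child.
    At bay: go right to plum.
      At plum: no left child.
      At plum: go right to moss.
        moss is a leaf — visit moss.
      Visit plum.
    Visit bay.
  Visit lime.
At lily: go right to kale.
  kale is a leaf — visit kale.
Visit lily.

yew, hop, poppy, mint, teak, moss, plum, bay, lime, kale, lily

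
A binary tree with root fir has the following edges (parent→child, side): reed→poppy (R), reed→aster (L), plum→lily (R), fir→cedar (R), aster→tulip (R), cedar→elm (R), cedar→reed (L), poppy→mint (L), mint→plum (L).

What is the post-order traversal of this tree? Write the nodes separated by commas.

Post-order visits the left subtree, then the right subtree, then the node.
At fir: no left child.
At fir: go right to cedar.
  At cedar: go left to reed.
    At reed: go left to aster.
      At aster: no left child.
      At aster: go right to tulip.
        tulip is a leaf — visit tulip.
      Visit aster.
    At reed: go right to poppy.
      At poppy: go left to mint.
        At mint: go left to plum.
          At plum: no left child.
          At plum: go right to lily.
            lily is a leaf — visit lily.
          Visit plum.
        At mint: no right child.
        Visit mint.
      At poppy: no right child.
      Visit poppy.
    Visit reed.
  At cedar: go right to elm.
    elm is a leaf — visit elm.
  Visit cedar.
Visit fir.

tulip, aster, lily, plum, mint, poppy, reed, elm, cedar, fir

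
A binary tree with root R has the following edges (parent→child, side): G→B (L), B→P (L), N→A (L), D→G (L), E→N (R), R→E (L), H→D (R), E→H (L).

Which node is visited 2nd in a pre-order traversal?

Pre-order visits the node, then its left subtree, then its right subtree.
Visit R.
At R: go left to E.
  Visit E.
  At E: go left to H.
    Visit H.
    At H: no left child.
    At H: go right to D.
      Visit D.
      At D: go left to G.
        Visit G.
        At G: go left to B.
          Visit B.
          At B: go left to P.
            P is a leaf — visit P.
          At B: no right child.
        At G: no right child.
      At D: no right child.
  At E: go right to N.
    Visit N.
    At N: go left to A.
      A is a leaf — visit A.
    At N: no right child.
At R: no right child.
Full pre-order sequence: R, E, H, D, G, B, P, N, A.

E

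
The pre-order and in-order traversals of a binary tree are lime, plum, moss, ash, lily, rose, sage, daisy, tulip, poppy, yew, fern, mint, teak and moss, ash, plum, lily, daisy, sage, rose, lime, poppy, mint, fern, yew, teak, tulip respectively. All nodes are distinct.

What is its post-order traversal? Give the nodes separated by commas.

ash, moss, daisy, sage, rose, lily, plum, mint, fern, teak, yew, poppy, tulip, lime

The first element of pre-order is the root; it splits in-order into left and right subtrees.
Root lime: left subtree has 7 nodes {moss, ash, plum, lily, daisy, sage, rose}, right has 6 {poppy, mint, fern, yew, teak, tulip}.
  Root plum: left subtree has 2 nodes {moss, ash}, right has 4 {lily, daisy, sage, rose}.
    Root moss: left subtree has 0 nodes { }, right has 1 {ash}.
    Root lily: left subtree has 0 nodes { }, right has 3 {daisy, sage, rose}.
      Root rose: left subtree has 2 nodes {daisy, sage}, right has 0 { }.
        Root sage: left subtree has 1 node {daisy}, right has 0 { }.
  Root tulip: left subtree has 5 nodes {poppy, mint, fern, yew, teak}, right has 0 { }.
    Root poppy: left subtree has 0 nodes { }, right has 4 {mint, fern, yew, teak}.
      Root yew: left subtree has 2 nodes {mint, fern}, right has 1 {teak}.
        Root fern: left subtree has 1 node {mint}, right has 0 { }.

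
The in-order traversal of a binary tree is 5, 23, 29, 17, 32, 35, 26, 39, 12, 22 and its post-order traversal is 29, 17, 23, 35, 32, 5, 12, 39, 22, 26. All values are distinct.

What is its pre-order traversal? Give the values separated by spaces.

The last element of post-order is the root; it splits in-order into left and right subtrees.
Root 26: left subtree has 6 nodes {5, 23, 29, 17, 32, 35}, right has 3 {39, 12, 22}.
  Root 5: left subtree has 0 nodes { }, right has 5 {23, 29, 17, 32, 35}.
    Root 32: left subtree has 3 nodes {23, 29, 17}, right has 1 {35}.
      Root 23: left subtree has 0 nodes { }, right has 2 {29, 17}.
        Root 17: left subtree has 1 node {29}, right has 0 { }.
  Root 22: left subtree has 2 nodes {39, 12}, right has 0 { }.
    Root 39: left subtree has 0 nodes { }, right has 1 {12}.

26 5 32 23 17 29 35 22 39 12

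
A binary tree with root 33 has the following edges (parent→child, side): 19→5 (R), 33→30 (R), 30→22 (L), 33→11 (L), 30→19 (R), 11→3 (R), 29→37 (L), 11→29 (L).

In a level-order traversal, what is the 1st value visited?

33

Level-order visits nodes level by level from the root, left to right within each level.
Level 0: 33
Level 1: 11, 30
Level 2: 29, 3, 22, 19
Level 3: 37, 5
Full level-order sequence: 33, 11, 30, 29, 3, 22, 19, 37, 5.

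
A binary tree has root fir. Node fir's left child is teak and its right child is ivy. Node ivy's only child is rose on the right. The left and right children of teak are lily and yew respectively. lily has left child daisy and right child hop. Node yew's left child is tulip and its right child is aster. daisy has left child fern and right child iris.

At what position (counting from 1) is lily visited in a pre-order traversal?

3

Pre-order visits the node, then its left subtree, then its right subtree.
Visit fir.
At fir: go left to teak.
  Visit teak.
  At teak: go left to lily.
    Visit lily.
    At lily: go left to daisy.
      Visit daisy.
      At daisy: go left to fern.
        fern is a leaf — visit fern.
      At daisy: go right to iris.
        iris is a leaf — visit iris.
    At lily: go right to hop.
      hop is a leaf — visit hop.
  At teak: go right to yew.
    Visit yew.
    At yew: go left to tulip.
      tulip is a leaf — visit tulip.
    At yew: go right to aster.
      aster is a leaf — visit aster.
At fir: go right to ivy.
  Visit ivy.
  At ivy: no left child.
  At ivy: go right to rose.
    rose is a leaf — visit rose.
Full pre-order sequence: fir, teak, lily, daisy, fern, iris, hop, yew, tulip, aster, ivy, rose.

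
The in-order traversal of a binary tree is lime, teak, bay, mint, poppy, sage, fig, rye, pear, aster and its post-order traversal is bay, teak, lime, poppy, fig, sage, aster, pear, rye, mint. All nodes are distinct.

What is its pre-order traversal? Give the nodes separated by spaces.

The last element of post-order is the root; it splits in-order into left and right subtrees.
Root mint: left subtree has 3 nodes {lime, teak, bay}, right has 6 {poppy, sage, fig, rye, pear, aster}.
  Root lime: left subtree has 0 nodes { }, right has 2 {teak, bay}.
    Root teak: left subtree has 0 nodes { }, right has 1 {bay}.
  Root rye: left subtree has 3 nodes {poppy, sage, fig}, right has 2 {pear, aster}.
    Root sage: left subtree has 1 node {poppy}, right has 1 {fig}.
    Root pear: left subtree has 0 nodes { }, right has 1 {aster}.

mint lime teak bay rye sage poppy fig pear aster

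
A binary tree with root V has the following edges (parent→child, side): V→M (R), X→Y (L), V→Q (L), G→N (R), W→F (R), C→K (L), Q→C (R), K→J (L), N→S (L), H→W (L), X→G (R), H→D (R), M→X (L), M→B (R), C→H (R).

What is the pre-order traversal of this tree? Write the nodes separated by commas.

V, Q, C, K, J, H, W, F, D, M, X, Y, G, N, S, B

Pre-order visits the node, then its left subtree, then its right subtree.
Visit V.
At V: go left to Q.
  Visit Q.
  At Q: no left child.
  At Q: go right to C.
    Visit C.
    At C: go left to K.
      Visit K.
      At K: go left to J.
        J is a leaf — visit J.
      At K: no right child.
    At C: go right to H.
      Visit H.
      At H: go left to W.
        Visit W.
        At W: no left child.
        At W: go right to F.
          F is a leaf — visit F.
      At H: go right to D.
        D is a leaf — visit D.
At V: go right to M.
  Visit M.
  At M: go left to X.
    Visit X.
    At X: go left to Y.
      Y is a leaf — visit Y.
    At X: go right to G.
      Visit G.
      At G: no left child.
      At G: go right to N.
        Visit N.
        At N: go left to S.
          S is a leaf — visit S.
        At N: no right child.
  At M: go right to B.
    B is a leaf — visit B.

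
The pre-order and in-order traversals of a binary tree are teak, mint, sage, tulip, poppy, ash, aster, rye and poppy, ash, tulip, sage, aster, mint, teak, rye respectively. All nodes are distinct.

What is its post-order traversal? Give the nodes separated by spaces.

ash poppy tulip aster sage mint rye teak

The first element of pre-order is the root; it splits in-order into left and right subtrees.
Root teak: left subtree has 6 nodes {poppy, ash, tulip, sage, aster, mint}, right has 1 {rye}.
  Root mint: left subtree has 5 nodes {poppy, ash, tulip, sage, aster}, right has 0 { }.
    Root sage: left subtree has 3 nodes {poppy, ash, tulip}, right has 1 {aster}.
      Root tulip: left subtree has 2 nodes {poppy, ash}, right has 0 { }.
        Root poppy: left subtree has 0 nodes { }, right has 1 {ash}.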